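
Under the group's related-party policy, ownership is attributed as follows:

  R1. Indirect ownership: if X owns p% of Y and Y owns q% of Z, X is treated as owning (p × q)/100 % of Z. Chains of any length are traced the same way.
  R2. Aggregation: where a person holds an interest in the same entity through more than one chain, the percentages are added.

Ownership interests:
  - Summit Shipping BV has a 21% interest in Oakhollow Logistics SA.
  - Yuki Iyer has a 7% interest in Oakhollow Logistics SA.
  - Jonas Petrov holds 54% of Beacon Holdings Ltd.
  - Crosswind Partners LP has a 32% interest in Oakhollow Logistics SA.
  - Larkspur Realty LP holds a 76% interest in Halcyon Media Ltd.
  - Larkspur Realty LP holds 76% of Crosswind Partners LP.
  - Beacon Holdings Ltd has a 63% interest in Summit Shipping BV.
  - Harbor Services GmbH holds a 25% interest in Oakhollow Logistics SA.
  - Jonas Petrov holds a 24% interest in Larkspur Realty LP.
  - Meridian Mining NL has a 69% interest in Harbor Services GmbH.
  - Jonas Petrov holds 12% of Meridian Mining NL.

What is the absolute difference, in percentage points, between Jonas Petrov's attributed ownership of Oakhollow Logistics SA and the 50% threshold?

34.949

Chain via Larkspur Realty LP → Crosswind Partners LP (R1): 24% × 76% × 32% = 5.8368% of Oakhollow Logistics SA.
Chain via Beacon Holdings Ltd → Summit Shipping BV (R1): 54% × 63% × 21% = 7.1442% of Oakhollow Logistics SA.
Chain via Meridian Mining NL → Harbor Services GmbH (R1): 12% × 69% × 25% = 2.07% of Oakhollow Logistics SA.
Aggregating (R2): 5.8368% + 7.1442% + 2.07% = 15.051%.
15.051% falls short of the 50% threshold by 34.949 percentage points.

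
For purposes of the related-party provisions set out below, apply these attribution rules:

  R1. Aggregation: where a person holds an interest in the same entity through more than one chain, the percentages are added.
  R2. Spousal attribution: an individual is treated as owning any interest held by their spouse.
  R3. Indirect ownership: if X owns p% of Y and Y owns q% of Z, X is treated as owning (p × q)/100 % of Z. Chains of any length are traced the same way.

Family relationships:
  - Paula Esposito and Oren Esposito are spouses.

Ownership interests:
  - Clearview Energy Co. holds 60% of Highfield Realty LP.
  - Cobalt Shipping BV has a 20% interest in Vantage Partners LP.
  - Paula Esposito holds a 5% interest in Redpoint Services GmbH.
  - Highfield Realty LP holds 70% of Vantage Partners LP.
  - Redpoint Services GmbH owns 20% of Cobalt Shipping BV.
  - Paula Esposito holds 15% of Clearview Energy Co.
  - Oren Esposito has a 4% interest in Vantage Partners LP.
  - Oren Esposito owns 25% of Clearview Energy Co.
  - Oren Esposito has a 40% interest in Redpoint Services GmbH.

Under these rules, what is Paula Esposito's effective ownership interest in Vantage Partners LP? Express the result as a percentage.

22.6%

By spousal attribution (R2), Paula Esposito is treated as also owning Oren Esposito's interest in Redpoint Services GmbH, giving 5% + 40% = 45%.
By spousal attribution (R2), Paula Esposito is treated as also owning Oren Esposito's interest in Clearview Energy Co, giving 15% + 25% = 40%.
By spousal attribution (R2), Paula Esposito is treated as owning Oren Esposito's 4% interest in Vantage Partners LP.
Chain via Redpoint Services GmbH → Cobalt Shipping BV (R3): 45% × 20% × 20% = 1.8% of Vantage Partners LP.
Chain via Clearview Energy Co. → Highfield Realty LP (R3): 40% × 60% × 70% = 16.8% of Vantage Partners LP.
Direct interest in Vantage Partners LP: 4%.
Aggregating (R1): 1.8% + 16.8% + 4% = 22.6%.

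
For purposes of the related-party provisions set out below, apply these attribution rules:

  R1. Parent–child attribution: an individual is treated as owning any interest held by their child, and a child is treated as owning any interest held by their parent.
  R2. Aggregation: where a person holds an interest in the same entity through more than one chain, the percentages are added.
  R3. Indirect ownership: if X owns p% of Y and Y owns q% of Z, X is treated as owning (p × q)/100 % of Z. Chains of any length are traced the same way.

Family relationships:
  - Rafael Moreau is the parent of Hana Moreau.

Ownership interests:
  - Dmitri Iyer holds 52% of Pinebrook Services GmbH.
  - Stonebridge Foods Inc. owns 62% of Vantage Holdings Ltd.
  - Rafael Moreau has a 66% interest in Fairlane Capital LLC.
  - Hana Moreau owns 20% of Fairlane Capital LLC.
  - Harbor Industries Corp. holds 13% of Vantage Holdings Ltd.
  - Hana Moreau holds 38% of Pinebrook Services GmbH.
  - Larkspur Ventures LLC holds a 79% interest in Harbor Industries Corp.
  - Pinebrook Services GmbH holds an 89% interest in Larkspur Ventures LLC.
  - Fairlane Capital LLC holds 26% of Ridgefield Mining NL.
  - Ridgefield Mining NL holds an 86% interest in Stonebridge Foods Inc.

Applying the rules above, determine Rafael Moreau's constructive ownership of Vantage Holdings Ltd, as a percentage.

By parent–child attribution (R1), Rafael Moreau is treated as also owning Hana Moreau's interest in Fairlane Capital LLC, giving 66% + 20% = 86%.
By parent–child attribution (R1), Rafael Moreau is treated as owning Hana Moreau's 38% interest in Pinebrook Services GmbH.
Chain via Fairlane Capital LLC → Ridgefield Mining NL → Stonebridge Foods Inc. (R3): 86% × 26% × 86% × 62% = 11.922352% of Vantage Holdings Ltd.
Chain via Pinebrook Services GmbH → Larkspur Ventures LLC → Harbor Industries Corp. (R3): 38% × 89% × 79% × 13% = 3.473314% of Vantage Holdings Ltd.
Aggregating (R2): 11.922352% + 3.473314% = 15.395666%.

15.395666%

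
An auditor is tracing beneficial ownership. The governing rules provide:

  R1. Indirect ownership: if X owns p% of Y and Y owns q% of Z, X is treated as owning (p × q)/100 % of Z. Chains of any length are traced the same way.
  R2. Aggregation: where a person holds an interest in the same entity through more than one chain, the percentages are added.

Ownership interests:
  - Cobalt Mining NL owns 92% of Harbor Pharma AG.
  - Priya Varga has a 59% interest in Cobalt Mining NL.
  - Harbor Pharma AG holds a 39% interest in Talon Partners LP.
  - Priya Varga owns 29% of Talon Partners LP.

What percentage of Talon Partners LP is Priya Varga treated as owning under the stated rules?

50.1692%

Chain via Cobalt Mining NL → Harbor Pharma AG (R1): 59% × 92% × 39% = 21.1692% of Talon Partners LP.
Direct interest in Talon Partners LP: 29%.
Aggregating (R2): 21.1692% + 29% = 50.1692%.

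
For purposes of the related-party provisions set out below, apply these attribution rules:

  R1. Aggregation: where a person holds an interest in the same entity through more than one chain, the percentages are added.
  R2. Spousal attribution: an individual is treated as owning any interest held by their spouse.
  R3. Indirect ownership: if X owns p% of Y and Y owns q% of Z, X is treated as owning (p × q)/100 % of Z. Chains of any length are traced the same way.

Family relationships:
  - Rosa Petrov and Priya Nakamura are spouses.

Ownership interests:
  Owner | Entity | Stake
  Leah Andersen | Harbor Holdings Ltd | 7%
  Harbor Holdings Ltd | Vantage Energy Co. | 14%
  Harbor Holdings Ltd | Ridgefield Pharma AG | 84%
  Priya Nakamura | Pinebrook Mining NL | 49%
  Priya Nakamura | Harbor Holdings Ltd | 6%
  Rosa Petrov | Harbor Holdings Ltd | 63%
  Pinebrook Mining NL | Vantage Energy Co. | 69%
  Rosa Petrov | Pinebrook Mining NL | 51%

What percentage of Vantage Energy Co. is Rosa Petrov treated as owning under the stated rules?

78.66%

By spousal attribution (R2), Rosa Petrov is treated as also owning Priya Nakamura's interest in Pinebrook Mining NL, giving 51% + 49% = 100%.
By spousal attribution (R2), Rosa Petrov is treated as also owning Priya Nakamura's interest in Harbor Holdings Ltd, giving 63% + 6% = 69%.
Chain via Pinebrook Mining NL (R3): 100% × 69% = 69% of Vantage Energy Co.
Chain via Harbor Holdings Ltd (R3): 69% × 14% = 9.66% of Vantage Energy Co.
Aggregating (R1): 69% + 9.66% = 78.66%.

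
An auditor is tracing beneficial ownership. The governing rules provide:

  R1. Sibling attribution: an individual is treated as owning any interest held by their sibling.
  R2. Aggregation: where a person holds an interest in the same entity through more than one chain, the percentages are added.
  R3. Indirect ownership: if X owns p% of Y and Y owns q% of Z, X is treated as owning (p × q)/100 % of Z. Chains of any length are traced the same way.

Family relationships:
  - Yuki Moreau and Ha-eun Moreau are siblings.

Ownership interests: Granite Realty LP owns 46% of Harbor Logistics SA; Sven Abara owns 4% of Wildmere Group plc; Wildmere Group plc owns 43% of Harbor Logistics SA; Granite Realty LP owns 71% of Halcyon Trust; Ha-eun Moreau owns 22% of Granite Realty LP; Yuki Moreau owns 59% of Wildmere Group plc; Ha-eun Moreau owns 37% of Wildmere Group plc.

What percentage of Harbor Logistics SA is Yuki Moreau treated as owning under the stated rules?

By sibling attribution (R1), Yuki Moreau is treated as also owning Ha-eun Moreau's interest in Wildmere Group plc, giving 59% + 37% = 96%.
By sibling attribution (R1), Yuki Moreau is treated as owning Ha-eun Moreau's 22% interest in Granite Realty LP.
Chain via Wildmere Group plc (R3): 96% × 43% = 41.28% of Harbor Logistics SA.
Chain via Granite Realty LP (R3): 22% × 46% = 10.12% of Harbor Logistics SA.
Aggregating (R2): 41.28% + 10.12% = 51.4%.

51.4%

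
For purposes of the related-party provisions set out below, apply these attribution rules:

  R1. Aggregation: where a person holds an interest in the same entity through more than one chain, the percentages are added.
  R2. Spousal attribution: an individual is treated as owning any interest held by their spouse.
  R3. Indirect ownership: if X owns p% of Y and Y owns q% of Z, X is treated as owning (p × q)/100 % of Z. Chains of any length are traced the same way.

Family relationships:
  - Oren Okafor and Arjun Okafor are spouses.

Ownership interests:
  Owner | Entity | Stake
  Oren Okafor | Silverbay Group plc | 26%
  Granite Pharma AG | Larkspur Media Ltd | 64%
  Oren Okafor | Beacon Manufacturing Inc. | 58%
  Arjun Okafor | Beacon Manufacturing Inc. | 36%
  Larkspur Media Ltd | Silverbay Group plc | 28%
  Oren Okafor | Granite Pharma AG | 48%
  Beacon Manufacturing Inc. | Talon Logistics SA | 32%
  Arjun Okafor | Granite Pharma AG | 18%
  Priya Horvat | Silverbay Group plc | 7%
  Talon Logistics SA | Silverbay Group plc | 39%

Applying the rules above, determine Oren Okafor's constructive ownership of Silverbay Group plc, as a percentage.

49.5584%

By spousal attribution (R2), Oren Okafor is treated as also owning Arjun Okafor's interest in Beacon Manufacturing Inc, giving 58% + 36% = 94%.
By spousal attribution (R2), Oren Okafor is treated as also owning Arjun Okafor's interest in Granite Pharma AG, giving 48% + 18% = 66%.
Chain via Beacon Manufacturing Inc. → Talon Logistics SA (R3): 94% × 32% × 39% = 11.7312% of Silverbay Group plc.
Chain via Granite Pharma AG → Larkspur Media Ltd (R3): 66% × 64% × 28% = 11.8272% of Silverbay Group plc.
Direct interest in Silverbay Group plc: 26%.
Aggregating (R1): 11.7312% + 11.8272% + 26% = 49.5584%.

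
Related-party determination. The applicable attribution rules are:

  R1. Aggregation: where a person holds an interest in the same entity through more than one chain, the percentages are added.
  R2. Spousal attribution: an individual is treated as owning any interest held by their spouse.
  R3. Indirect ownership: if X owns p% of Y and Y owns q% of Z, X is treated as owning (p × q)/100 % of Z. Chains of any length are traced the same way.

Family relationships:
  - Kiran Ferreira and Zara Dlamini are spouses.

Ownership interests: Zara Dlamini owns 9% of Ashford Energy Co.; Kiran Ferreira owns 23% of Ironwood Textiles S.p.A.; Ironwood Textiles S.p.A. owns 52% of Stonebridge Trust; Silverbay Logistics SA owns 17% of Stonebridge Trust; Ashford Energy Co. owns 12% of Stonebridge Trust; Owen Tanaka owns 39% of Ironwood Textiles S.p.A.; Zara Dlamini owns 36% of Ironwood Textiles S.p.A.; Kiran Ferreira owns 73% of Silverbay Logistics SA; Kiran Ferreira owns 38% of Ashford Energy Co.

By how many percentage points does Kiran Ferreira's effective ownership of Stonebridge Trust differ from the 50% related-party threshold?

1.27

By spousal attribution (R2), Kiran Ferreira is treated as also owning Zara Dlamini's interest in Ashford Energy Co, giving 38% + 9% = 47%.
By spousal attribution (R2), Kiran Ferreira is treated as also owning Zara Dlamini's interest in Ironwood Textiles S.p.A, giving 23% + 36% = 59%.
Chain via Ashford Energy Co. (R3): 47% × 12% = 5.64% of Stonebridge Trust.
Chain via Silverbay Logistics SA (R3): 73% × 17% = 12.41% of Stonebridge Trust.
Chain via Ironwood Textiles S.p.A. (R3): 59% × 52% = 30.68% of Stonebridge Trust.
Aggregating (R1): 5.64% + 12.41% + 30.68% = 48.73%.
48.73% falls short of the 50% threshold by 1.27 percentage points.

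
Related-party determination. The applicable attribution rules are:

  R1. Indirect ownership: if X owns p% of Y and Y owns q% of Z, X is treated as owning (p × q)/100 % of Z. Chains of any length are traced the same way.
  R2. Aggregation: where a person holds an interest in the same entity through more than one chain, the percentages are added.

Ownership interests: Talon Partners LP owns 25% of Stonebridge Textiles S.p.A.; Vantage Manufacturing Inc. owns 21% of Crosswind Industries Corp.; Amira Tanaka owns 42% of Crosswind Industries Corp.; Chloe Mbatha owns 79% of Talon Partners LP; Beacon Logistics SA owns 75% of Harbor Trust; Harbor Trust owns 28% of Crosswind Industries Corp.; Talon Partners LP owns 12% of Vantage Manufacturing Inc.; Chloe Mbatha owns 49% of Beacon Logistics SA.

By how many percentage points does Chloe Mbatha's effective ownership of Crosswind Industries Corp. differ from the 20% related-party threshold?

7.7192

Chain via Talon Partners LP → Vantage Manufacturing Inc. (R1): 79% × 12% × 21% = 1.9908% of Crosswind Industries Corp.
Chain via Beacon Logistics SA → Harbor Trust (R1): 49% × 75% × 28% = 10.29% of Crosswind Industries Corp.
Aggregating (R2): 1.9908% + 10.29% = 12.2808%.
12.2808% falls short of the 20% threshold by 7.7192 percentage points.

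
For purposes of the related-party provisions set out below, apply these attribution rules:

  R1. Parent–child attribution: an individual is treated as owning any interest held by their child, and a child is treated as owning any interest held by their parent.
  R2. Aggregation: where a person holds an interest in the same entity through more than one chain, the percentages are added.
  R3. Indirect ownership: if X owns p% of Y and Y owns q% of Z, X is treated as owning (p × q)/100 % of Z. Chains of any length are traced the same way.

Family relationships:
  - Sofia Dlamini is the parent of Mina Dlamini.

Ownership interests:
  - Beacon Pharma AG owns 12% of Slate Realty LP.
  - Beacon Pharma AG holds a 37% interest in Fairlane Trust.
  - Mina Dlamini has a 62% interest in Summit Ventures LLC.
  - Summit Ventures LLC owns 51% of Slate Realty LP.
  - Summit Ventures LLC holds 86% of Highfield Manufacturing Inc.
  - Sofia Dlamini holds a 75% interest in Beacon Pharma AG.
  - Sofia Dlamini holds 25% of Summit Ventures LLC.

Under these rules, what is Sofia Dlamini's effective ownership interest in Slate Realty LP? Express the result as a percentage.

By parent–child attribution (R1), Sofia Dlamini is treated as also owning Mina Dlamini's interest in Summit Ventures LLC, giving 25% + 62% = 87%.
Chain via Summit Ventures LLC (R3): 87% × 51% = 44.37% of Slate Realty LP.
Chain via Beacon Pharma AG (R3): 75% × 12% = 9% of Slate Realty LP.
Aggregating (R2): 44.37% + 9% = 53.37%.

53.37%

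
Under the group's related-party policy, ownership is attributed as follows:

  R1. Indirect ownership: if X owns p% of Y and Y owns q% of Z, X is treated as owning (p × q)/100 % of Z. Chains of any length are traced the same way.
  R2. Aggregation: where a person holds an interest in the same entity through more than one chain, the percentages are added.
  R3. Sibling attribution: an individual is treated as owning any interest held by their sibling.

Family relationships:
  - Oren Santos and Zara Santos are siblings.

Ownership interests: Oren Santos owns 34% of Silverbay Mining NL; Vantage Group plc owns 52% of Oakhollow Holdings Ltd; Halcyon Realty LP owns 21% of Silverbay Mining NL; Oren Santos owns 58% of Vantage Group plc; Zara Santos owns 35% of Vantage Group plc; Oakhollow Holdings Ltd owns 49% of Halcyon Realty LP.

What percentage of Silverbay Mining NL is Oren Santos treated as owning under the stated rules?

By sibling attribution (R3), Oren Santos is treated as also owning Zara Santos's interest in Vantage Group plc, giving 58% + 35% = 93%.
Chain via Vantage Group plc → Oakhollow Holdings Ltd → Halcyon Realty LP (R1): 93% × 52% × 49% × 21% = 4.976244% of Silverbay Mining NL.
Direct interest in Silverbay Mining NL: 34%.
Aggregating (R2): 4.976244% + 34% = 38.976244%.

38.976244%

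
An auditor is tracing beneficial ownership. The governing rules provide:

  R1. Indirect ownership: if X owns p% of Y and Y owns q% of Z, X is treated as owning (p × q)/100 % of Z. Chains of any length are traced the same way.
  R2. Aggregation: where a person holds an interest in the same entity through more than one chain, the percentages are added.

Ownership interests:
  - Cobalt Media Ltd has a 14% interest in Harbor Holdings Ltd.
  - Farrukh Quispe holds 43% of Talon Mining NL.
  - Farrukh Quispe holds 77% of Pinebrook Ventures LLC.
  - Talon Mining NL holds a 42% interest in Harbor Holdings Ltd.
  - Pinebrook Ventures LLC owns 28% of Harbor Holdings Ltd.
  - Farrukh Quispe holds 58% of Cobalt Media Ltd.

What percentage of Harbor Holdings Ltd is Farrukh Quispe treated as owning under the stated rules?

Chain via Pinebrook Ventures LLC (R1): 77% × 28% = 21.56% of Harbor Holdings Ltd.
Chain via Cobalt Media Ltd (R1): 58% × 14% = 8.12% of Harbor Holdings Ltd.
Chain via Talon Mining NL (R1): 43% × 42% = 18.06% of Harbor Holdings Ltd.
Aggregating (R2): 21.56% + 8.12% + 18.06% = 47.74%.

47.74%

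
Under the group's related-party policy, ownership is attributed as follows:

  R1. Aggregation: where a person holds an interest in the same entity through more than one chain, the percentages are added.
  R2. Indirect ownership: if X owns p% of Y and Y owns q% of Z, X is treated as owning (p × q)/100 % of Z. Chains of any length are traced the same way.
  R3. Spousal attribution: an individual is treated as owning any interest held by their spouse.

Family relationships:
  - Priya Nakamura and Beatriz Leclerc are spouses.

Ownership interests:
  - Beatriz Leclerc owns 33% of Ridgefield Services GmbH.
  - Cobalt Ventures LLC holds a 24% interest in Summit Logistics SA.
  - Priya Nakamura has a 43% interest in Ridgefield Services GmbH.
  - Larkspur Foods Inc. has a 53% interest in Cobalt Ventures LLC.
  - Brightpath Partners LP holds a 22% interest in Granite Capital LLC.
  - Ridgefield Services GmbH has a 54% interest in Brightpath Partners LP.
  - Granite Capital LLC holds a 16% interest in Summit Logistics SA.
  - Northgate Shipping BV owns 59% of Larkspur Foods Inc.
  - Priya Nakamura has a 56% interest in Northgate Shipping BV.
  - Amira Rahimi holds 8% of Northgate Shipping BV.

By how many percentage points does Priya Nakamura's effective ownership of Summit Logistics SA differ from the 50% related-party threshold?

44.352704

By spousal attribution (R3), Priya Nakamura is treated as also owning Beatriz Leclerc's interest in Ridgefield Services GmbH, giving 43% + 33% = 76%.
Chain via Northgate Shipping BV → Larkspur Foods Inc. → Cobalt Ventures LLC (R2): 56% × 59% × 53% × 24% = 4.202688% of Summit Logistics SA.
Chain via Ridgefield Services GmbH → Brightpath Partners LP → Granite Capital LLC (R2): 76% × 54% × 22% × 16% = 1.444608% of Summit Logistics SA.
Aggregating (R1): 4.202688% + 1.444608% = 5.647296%.
5.647296% falls short of the 50% threshold by 44.352704 percentage points.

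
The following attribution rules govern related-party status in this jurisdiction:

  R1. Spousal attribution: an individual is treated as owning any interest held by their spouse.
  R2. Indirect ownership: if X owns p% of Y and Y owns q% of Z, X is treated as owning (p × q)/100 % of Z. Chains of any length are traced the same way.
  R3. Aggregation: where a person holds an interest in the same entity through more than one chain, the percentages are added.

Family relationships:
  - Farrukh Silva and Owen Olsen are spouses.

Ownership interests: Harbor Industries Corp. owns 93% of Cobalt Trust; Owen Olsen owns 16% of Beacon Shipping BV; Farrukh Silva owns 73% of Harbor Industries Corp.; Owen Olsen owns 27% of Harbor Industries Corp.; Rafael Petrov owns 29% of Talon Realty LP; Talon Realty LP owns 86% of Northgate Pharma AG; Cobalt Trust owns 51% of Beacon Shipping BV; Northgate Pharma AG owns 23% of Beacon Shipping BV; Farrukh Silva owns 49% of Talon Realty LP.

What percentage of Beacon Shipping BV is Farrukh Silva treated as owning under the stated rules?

73.1222%

By spousal attribution (R1), Farrukh Silva is treated as also owning Owen Olsen's interest in Harbor Industries Corp, giving 73% + 27% = 100%.
By spousal attribution (R1), Farrukh Silva is treated as owning Owen Olsen's 16% interest in Beacon Shipping BV.
Chain via Harbor Industries Corp. → Cobalt Trust (R2): 100% × 93% × 51% = 47.43% of Beacon Shipping BV.
Chain via Talon Realty LP → Northgate Pharma AG (R2): 49% × 86% × 23% = 9.6922% of Beacon Shipping BV.
Direct interest in Beacon Shipping BV: 16%.
Aggregating (R3): 47.43% + 9.6922% + 16% = 73.1222%.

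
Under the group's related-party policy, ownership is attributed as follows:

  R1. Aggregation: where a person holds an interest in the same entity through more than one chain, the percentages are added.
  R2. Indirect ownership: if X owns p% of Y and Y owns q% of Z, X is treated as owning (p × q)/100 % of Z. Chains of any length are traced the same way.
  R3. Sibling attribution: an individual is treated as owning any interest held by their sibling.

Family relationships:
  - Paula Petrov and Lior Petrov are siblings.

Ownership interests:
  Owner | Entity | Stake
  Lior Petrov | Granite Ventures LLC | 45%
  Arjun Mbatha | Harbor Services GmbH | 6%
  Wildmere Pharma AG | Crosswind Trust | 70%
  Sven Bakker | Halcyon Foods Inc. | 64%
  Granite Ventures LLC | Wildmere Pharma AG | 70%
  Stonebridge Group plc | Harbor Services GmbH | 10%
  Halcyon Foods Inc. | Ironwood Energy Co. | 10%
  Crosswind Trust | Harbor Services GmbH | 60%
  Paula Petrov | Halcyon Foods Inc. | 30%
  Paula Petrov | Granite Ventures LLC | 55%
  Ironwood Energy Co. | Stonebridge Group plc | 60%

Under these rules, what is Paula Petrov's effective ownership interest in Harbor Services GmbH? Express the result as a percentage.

By sibling attribution (R3), Paula Petrov is treated as also owning Lior Petrov's interest in Granite Ventures LLC, giving 55% + 45% = 100%.
Chain via Halcyon Foods Inc. → Ironwood Energy Co. → Stonebridge Group plc (R2): 30% × 10% × 60% × 10% = 0.18% of Harbor Services GmbH.
Chain via Granite Ventures LLC → Wildmere Pharma AG → Crosswind Trust (R2): 100% × 70% × 70% × 60% = 29.4% of Harbor Services GmbH.
Aggregating (R1): 0.18% + 29.4% = 29.58%.

29.58%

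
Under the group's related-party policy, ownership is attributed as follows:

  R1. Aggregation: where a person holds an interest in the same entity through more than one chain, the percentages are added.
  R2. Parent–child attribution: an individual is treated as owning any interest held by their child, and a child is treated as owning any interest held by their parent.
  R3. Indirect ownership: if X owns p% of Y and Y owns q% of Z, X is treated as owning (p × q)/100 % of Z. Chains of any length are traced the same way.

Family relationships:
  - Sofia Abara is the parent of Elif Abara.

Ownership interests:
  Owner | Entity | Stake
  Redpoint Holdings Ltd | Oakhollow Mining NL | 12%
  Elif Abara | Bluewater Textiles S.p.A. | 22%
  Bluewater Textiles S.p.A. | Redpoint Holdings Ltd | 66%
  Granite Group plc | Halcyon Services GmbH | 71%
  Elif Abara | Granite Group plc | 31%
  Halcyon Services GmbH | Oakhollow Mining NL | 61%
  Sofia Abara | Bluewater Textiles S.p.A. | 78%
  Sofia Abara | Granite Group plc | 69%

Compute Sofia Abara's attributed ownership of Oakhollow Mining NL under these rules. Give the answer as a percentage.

By parent–child attribution (R2), Sofia Abara is treated as also owning Elif Abara's interest in Granite Group plc, giving 69% + 31% = 100%.
By parent–child attribution (R2), Sofia Abara is treated as also owning Elif Abara's interest in Bluewater Textiles S.p.A, giving 78% + 22% = 100%.
Chain via Granite Group plc → Halcyon Services GmbH (R3): 100% × 71% × 61% = 43.31% of Oakhollow Mining NL.
Chain via Bluewater Textiles S.p.A. → Redpoint Holdings Ltd (R3): 100% × 66% × 12% = 7.92% of Oakhollow Mining NL.
Aggregating (R1): 43.31% + 7.92% = 51.23%.

51.23%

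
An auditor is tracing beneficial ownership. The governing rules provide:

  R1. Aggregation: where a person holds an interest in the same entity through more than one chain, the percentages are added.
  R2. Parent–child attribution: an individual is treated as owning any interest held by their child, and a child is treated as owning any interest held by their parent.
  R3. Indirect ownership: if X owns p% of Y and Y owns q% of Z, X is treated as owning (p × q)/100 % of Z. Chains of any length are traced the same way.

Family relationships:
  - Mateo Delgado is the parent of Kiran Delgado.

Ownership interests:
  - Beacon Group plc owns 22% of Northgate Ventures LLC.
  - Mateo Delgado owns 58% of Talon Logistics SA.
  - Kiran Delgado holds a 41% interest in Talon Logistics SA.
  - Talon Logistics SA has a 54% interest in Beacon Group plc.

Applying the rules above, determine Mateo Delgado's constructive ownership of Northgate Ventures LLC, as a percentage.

By parent–child attribution (R2), Mateo Delgado is treated as also owning Kiran Delgado's interest in Talon Logistics SA, giving 58% + 41% = 99%.
Chain via Talon Logistics SA → Beacon Group plc (R3): 99% × 54% × 22% = 11.7612% of Northgate Ventures LLC.

11.7612%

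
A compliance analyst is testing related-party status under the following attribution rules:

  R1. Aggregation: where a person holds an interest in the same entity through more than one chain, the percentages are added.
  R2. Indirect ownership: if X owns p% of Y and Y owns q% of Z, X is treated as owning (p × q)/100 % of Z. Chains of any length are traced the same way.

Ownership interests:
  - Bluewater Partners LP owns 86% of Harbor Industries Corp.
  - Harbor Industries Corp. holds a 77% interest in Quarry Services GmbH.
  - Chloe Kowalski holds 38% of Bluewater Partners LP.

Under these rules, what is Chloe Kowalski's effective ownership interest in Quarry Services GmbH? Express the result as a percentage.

25.1636%

Chain via Bluewater Partners LP → Harbor Industries Corp. (R2): 38% × 86% × 77% = 25.1636% of Quarry Services GmbH.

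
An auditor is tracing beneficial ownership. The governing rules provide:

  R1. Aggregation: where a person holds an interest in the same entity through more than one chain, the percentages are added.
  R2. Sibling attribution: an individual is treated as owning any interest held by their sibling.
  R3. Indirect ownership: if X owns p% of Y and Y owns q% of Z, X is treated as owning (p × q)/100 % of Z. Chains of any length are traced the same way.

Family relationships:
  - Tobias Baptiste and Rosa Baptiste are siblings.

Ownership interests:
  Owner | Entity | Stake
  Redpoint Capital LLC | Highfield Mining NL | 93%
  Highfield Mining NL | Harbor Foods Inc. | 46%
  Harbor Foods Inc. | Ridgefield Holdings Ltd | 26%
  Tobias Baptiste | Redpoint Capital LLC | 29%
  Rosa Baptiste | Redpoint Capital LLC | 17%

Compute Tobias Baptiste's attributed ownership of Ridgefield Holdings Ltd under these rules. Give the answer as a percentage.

5.116488%

By sibling attribution (R2), Tobias Baptiste is treated as also owning Rosa Baptiste's interest in Redpoint Capital LLC, giving 29% + 17% = 46%.
Chain via Redpoint Capital LLC → Highfield Mining NL → Harbor Foods Inc. (R3): 46% × 93% × 46% × 26% = 5.116488% of Ridgefield Holdings Ltd.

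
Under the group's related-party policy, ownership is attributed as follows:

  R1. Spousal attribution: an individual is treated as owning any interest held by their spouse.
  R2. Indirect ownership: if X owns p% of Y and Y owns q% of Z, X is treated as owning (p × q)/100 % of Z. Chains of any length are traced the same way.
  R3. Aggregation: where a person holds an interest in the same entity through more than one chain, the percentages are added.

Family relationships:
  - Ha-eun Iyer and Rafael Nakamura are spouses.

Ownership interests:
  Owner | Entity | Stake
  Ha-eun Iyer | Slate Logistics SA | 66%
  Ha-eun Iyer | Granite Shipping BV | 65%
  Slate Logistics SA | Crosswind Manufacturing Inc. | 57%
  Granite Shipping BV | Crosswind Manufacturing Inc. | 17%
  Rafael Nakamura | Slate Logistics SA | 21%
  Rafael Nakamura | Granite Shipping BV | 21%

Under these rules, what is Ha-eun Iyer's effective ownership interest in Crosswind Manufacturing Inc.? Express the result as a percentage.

64.21%

By spousal attribution (R1), Ha-eun Iyer is treated as also owning Rafael Nakamura's interest in Slate Logistics SA, giving 66% + 21% = 87%.
By spousal attribution (R1), Ha-eun Iyer is treated as also owning Rafael Nakamura's interest in Granite Shipping BV, giving 65% + 21% = 86%.
Chain via Slate Logistics SA (R2): 87% × 57% = 49.59% of Crosswind Manufacturing Inc.
Chain via Granite Shipping BV (R2): 86% × 17% = 14.62% of Crosswind Manufacturing Inc.
Aggregating (R3): 49.59% + 14.62% = 64.21%.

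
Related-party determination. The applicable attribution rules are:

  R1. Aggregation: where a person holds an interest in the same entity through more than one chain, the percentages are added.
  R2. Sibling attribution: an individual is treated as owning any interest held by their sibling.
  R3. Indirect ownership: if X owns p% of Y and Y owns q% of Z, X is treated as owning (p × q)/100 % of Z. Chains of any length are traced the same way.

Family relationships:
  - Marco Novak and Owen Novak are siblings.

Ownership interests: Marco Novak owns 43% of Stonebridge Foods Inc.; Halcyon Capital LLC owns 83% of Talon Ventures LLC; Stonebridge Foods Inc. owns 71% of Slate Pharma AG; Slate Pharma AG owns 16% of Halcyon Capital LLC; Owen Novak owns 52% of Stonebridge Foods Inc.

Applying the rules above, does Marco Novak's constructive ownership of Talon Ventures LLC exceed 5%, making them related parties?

By sibling attribution (R2), Marco Novak is treated as also owning Owen Novak's interest in Stonebridge Foods Inc, giving 43% + 52% = 95%.
Chain via Stonebridge Foods Inc. → Slate Pharma AG → Halcyon Capital LLC (R3): 95% × 71% × 16% × 83% = 8.95736% of Talon Ventures LLC.
8.95736% exceeds the 5% threshold, so Marco is a related party to Talon Ventures LLC.

Yes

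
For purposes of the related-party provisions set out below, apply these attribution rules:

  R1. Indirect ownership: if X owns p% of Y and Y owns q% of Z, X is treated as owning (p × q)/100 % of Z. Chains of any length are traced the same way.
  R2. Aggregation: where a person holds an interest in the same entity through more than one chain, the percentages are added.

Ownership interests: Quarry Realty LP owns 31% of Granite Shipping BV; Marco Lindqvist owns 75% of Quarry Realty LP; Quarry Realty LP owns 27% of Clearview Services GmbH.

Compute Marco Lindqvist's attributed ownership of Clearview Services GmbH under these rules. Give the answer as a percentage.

20.25%

Chain via Quarry Realty LP (R1): 75% × 27% = 20.25% of Clearview Services GmbH.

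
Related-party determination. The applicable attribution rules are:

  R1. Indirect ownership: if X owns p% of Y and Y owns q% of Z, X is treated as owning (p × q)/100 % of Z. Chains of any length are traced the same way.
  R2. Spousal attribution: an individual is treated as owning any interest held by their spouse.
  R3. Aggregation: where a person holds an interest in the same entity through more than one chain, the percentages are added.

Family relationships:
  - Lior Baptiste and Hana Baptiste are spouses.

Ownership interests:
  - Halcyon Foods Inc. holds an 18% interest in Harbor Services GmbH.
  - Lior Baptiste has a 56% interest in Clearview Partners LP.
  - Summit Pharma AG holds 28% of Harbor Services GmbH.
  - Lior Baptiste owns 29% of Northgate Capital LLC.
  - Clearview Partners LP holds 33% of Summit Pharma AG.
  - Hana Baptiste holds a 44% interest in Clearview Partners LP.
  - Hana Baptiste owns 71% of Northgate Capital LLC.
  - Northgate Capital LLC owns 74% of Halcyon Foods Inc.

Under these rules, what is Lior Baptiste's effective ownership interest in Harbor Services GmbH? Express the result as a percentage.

By spousal attribution (R2), Lior Baptiste is treated as also owning Hana Baptiste's interest in Clearview Partners LP, giving 56% + 44% = 100%.
By spousal attribution (R2), Lior Baptiste is treated as also owning Hana Baptiste's interest in Northgate Capital LLC, giving 29% + 71% = 100%.
Chain via Clearview Partners LP → Summit Pharma AG (R1): 100% × 33% × 28% = 9.24% of Harbor Services GmbH.
Chain via Northgate Capital LLC → Halcyon Foods Inc. (R1): 100% × 74% × 18% = 13.32% of Harbor Services GmbH.
Aggregating (R3): 9.24% + 13.32% = 22.56%.

22.56%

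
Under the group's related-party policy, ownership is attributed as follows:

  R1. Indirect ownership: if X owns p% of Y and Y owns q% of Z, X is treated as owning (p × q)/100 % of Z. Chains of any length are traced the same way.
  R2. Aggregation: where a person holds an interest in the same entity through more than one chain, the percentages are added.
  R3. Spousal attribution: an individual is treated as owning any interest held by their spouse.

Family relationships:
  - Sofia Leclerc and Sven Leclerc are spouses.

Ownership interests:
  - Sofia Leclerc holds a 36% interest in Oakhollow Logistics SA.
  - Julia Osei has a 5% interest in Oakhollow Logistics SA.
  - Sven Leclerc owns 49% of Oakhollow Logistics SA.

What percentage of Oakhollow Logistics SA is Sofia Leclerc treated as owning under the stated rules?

By spousal attribution (R3), Sofia Leclerc is treated as also owning Sven Leclerc's interest in Oakhollow Logistics SA, giving 36% + 49% = 85%.
Direct interest in Oakhollow Logistics SA: 85%.

85%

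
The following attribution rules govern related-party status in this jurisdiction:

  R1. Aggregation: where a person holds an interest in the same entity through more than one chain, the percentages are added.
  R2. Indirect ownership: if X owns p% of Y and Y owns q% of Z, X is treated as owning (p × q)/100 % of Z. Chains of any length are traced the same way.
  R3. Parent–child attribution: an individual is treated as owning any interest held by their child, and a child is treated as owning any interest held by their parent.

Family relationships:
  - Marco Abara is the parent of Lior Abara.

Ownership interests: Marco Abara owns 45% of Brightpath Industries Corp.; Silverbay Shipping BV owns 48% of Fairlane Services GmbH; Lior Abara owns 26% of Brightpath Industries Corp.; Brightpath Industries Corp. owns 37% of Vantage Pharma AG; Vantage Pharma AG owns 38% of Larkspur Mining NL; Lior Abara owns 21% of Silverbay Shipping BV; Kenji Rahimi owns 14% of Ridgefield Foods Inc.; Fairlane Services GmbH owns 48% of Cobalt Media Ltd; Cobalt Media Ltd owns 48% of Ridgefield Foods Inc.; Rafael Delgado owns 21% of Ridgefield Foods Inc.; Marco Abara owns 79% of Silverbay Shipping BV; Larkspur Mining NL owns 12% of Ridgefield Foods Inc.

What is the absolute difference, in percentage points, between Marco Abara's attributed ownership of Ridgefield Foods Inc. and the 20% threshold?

7.742888

By parent–child attribution (R3), Marco Abara is treated as also owning Lior Abara's interest in Silverbay Shipping BV, giving 79% + 21% = 100%.
By parent–child attribution (R3), Marco Abara is treated as also owning Lior Abara's interest in Brightpath Industries Corp, giving 45% + 26% = 71%.
Chain via Silverbay Shipping BV → Fairlane Services GmbH → Cobalt Media Ltd (R2): 100% × 48% × 48% × 48% = 11.0592% of Ridgefield Foods Inc.
Chain via Brightpath Industries Corp. → Vantage Pharma AG → Larkspur Mining NL (R2): 71% × 37% × 38% × 12% = 1.197912% of Ridgefield Foods Inc.
Aggregating (R1): 11.0592% + 1.197912% = 12.257112%.
12.257112% falls short of the 20% threshold by 7.742888 percentage points.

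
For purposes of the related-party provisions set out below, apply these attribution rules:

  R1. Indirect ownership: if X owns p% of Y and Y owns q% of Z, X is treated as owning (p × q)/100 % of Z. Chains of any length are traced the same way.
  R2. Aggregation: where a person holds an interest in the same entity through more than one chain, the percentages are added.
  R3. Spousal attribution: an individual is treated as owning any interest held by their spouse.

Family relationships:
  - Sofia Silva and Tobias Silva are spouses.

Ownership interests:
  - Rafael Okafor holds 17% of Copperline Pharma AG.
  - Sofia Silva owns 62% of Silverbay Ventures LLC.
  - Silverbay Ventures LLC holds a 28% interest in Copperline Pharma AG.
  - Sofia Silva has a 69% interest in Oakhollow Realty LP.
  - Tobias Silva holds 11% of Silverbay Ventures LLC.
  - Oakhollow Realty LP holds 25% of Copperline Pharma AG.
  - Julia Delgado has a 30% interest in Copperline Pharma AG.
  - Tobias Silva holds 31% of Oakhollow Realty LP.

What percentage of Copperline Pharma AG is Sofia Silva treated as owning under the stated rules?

45.44%

By spousal attribution (R3), Sofia Silva is treated as also owning Tobias Silva's interest in Silverbay Ventures LLC, giving 62% + 11% = 73%.
By spousal attribution (R3), Sofia Silva is treated as also owning Tobias Silva's interest in Oakhollow Realty LP, giving 69% + 31% = 100%.
Chain via Silverbay Ventures LLC (R1): 73% × 28% = 20.44% of Copperline Pharma AG.
Chain via Oakhollow Realty LP (R1): 100% × 25% = 25% of Copperline Pharma AG.
Aggregating (R2): 20.44% + 25% = 45.44%.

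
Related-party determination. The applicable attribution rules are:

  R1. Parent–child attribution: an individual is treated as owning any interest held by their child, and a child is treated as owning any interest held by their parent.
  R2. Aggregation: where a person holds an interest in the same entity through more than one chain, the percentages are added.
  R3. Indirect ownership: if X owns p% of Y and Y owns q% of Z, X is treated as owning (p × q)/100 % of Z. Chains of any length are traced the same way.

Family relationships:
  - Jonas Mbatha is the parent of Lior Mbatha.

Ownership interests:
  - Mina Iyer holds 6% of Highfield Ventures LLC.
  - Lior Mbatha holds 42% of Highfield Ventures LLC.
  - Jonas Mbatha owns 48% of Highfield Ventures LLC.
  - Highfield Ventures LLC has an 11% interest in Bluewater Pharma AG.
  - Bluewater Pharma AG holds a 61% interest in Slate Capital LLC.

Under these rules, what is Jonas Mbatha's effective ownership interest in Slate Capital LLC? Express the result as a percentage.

6.039%

By parent–child attribution (R1), Jonas Mbatha is treated as also owning Lior Mbatha's interest in Highfield Ventures LLC, giving 48% + 42% = 90%.
Chain via Highfield Ventures LLC → Bluewater Pharma AG (R3): 90% × 11% × 61% = 6.039% of Slate Capital LLC.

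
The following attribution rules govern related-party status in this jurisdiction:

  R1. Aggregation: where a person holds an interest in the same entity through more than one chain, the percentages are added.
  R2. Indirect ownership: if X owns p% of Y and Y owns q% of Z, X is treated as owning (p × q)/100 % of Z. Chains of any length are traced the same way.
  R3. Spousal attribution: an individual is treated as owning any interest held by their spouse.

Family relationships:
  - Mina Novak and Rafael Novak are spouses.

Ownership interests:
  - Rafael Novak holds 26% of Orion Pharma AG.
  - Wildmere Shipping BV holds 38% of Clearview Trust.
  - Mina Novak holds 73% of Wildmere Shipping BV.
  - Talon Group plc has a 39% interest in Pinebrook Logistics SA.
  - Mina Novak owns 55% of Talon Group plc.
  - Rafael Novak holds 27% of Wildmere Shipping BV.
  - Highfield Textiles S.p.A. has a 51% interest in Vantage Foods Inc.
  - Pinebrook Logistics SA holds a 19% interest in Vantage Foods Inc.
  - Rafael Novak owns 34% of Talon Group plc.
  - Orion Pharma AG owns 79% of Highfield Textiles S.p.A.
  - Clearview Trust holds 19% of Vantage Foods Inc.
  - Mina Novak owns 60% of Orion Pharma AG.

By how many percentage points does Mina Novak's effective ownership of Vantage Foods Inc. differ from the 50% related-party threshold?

By spousal attribution (R3), Mina Novak is treated as also owning Rafael Novak's interest in Talon Group plc, giving 55% + 34% = 89%.
By spousal attribution (R3), Mina Novak is treated as also owning Rafael Novak's interest in Wildmere Shipping BV, giving 73% + 27% = 100%.
By spousal attribution (R3), Mina Novak is treated as also owning Rafael Novak's interest in Orion Pharma AG, giving 60% + 26% = 86%.
Chain via Talon Group plc → Pinebrook Logistics SA (R2): 89% × 39% × 19% = 6.5949% of Vantage Foods Inc.
Chain via Wildmere Shipping BV → Clearview Trust (R2): 100% × 38% × 19% = 7.22% of Vantage Foods Inc.
Chain via Orion Pharma AG → Highfield Textiles S.p.A. (R2): 86% × 79% × 51% = 34.6494% of Vantage Foods Inc.
Aggregating (R1): 6.5949% + 7.22% + 34.6494% = 48.4643%.
48.4643% falls short of the 50% threshold by 1.5357 percentage points.

1.5357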